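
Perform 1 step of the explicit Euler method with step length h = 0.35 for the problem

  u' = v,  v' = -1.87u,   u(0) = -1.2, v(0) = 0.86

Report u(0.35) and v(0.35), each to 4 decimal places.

-0.8990, 1.6454

Euler on (u,v): u_{n+1} = u_n + h·u', v_{n+1} = v_n + h·v'.
0.000000: (-1.200000, 0.860000); f=(0.860000, 2.244000) → (-0.899000, 1.645400)
(u(0.35), v(0.35)) ≈ (-0.8990, 1.6454)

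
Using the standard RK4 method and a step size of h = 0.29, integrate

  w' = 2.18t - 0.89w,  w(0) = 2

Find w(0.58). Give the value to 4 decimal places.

1.5046

RK4: k1 = f(t_n, w_n); k2 = f(t_n + h/2, w_n + (h/2)·k1); k3 = f(t_n + h/2, w_n + (h/2)·k2); k4 = f(t_n + h, w_n + h·k3); w_{n+1} = w_n + (h/6)·(k1 + 2k2 + 2k3 + k4).
t=0.000000, w=2.000000:
  k1 = f(0.000000, 2.000000) = -1.780000
  k2 = f(0.145000, 1.741900) = -1.234191
  k3 = f(0.145000, 1.821042) = -1.304628
  k4 = f(0.290000, 1.621658) = -0.811076
  w ← 2.000000 + (0.29/6)·(k1 + 2k2 + 2k3 + k4) = 1.629346
t=0.290000, w=1.629346:
  k1 = f(0.290000, 1.629346) = -0.817918
  k2 = f(0.435000, 1.510748) = -0.396265
  k3 = f(0.435000, 1.571887) = -0.450679
  k4 = f(0.580000, 1.498648) = -0.069397
  w ← 1.629346 + (0.29/6)·(k1 + 2k2 + 2k3 + k4) = 1.504587
w(0.58) ≈ 1.5046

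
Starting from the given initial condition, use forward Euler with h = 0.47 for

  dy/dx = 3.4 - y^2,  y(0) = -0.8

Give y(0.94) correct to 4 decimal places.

1.9790

Euler: y_{n+1} = y_n + h·f(x_n, y_n).
x=0.000000, y=-0.800000: f=2.760000 → y ← -0.800000 + 0.47·2.760000 = 0.497200
x=0.470000, y=0.497200: f=3.152792 → y ← 0.497200 + 0.47·3.152792 = 1.979012
y(0.94) ≈ 1.9790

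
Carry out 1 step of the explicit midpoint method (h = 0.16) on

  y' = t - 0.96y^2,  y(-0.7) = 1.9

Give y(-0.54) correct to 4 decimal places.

1.4238

Midpoint: k1 = f(t_n, y_n); k2 = f(t_n + h/2, y_n + (h/2)·k1); y_{n+1} = y_n + h·k2.
t=-0.700000, y=1.900000:
  k1 = f(-0.700000, 1.900000) = -4.165600
  k2 = f(-0.620000, 1.566752) = -2.976523
  y ← 1.900000 + 0.16·(-2.976523) = 1.423756
y(-0.54) ≈ 1.4238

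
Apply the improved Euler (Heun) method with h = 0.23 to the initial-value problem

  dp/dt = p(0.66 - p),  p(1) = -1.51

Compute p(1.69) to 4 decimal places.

Heun: k1 = f(t_n, p_n); k2 = f(t_n + h, p_n + h·k1); p_{n+1} = p_n + (h/2)·(k1 + k2).
t=1.000000, p=-1.510000:
  k1 = f(1.000000, -1.510000) = -3.276700
  k2 = f(1.230000, -2.263641) = -6.618074
  p ← -1.510000 + (0.23/2)·(-3.276700 + (-6.618074)) = -2.647899
t=1.230000, p=-2.647899:
  k1 = f(1.230000, -2.647899) = -8.758982
  k2 = f(1.460000, -4.662465) = -24.815806
  p ← -2.647899 + (0.23/2)·(-8.758982 + (-24.815806)) = -6.509000
t=1.460000, p=-6.509000:
  k1 = f(1.460000, -6.509000) = -46.663015
  k2 = f(1.690000, -17.241493) = -308.648469
  p ← -6.509000 + (0.23/2)·(-46.663015 + (-308.648469)) = -47.369820
p(1.69) ≈ -47.3698

-47.3698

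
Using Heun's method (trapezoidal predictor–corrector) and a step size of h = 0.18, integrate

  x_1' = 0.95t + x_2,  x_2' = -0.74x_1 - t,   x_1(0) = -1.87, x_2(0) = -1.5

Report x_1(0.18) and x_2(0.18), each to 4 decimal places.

Heun on (x_1,x_2): k1 = f(t_n, state_n); k2 = f(t_n + h, state_n + h·k1); state_{n+1} = state_n + (h/2)·(k1 + k2).
0.000000: (-1.870000, -1.500000)
  k1 = (-1.500000, 1.383800)
  predictor → (-2.140000, -1.250916)
  k2 = (-1.079916, 1.403600)
  → (-2.102192, -1.249134)
(x_1(0.18), x_2(0.18)) ≈ (-2.1022, -1.2491)

-2.1022, -1.2491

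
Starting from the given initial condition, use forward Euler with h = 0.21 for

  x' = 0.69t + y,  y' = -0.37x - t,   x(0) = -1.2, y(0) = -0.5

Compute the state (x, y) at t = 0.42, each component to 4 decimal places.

-1.3600, -0.3495

Euler on (x,y): x_{n+1} = x_n + h·x', y_{n+1} = y_n + h·y'.
0.000000: (-1.200000, -0.500000); f=(-0.500000, 0.444000) → (-1.305000, -0.406760)
0.210000: (-1.305000, -0.406760); f=(-0.261860, 0.272850) → (-1.359991, -0.349462)
(x(0.42), y(0.42)) ≈ (-1.3600, -0.3495)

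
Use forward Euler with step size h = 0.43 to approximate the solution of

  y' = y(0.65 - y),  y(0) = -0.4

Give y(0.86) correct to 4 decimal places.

-0.8878

Euler: y_{n+1} = y_n + h·f(t_n, y_n).
t=0.000000, y=-0.400000: f=-0.420000 → y ← -0.400000 + 0.43·(-0.420000) = -0.580600
t=0.430000, y=-0.580600: f=-0.714486 → y ← -0.580600 + 0.43·(-0.714486) = -0.887829
y(0.86) ≈ -0.8878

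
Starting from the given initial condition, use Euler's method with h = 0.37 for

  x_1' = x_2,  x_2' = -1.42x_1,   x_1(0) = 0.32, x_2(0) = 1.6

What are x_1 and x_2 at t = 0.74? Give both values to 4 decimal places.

Euler on (x_1,x_2): x_1_{n+1} = x_1_n + h·x_1', x_2_{n+1} = x_2_n + h·x_2'.
0.000000: (0.320000, 1.600000); f=(1.600000, -0.454400) → (0.912000, 1.431872)
0.370000: (0.912000, 1.431872); f=(1.431872, -1.295040) → (1.441793, 0.952707)
(x_1(0.74), x_2(0.74)) ≈ (1.4418, 0.9527)

1.4418, 0.9527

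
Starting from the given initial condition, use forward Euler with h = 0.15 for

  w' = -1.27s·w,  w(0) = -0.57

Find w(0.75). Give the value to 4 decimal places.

-0.4228

Euler: w_{n+1} = w_n + h·f(s_n, w_n).
s=0.000000, w=-0.570000: f=0.000000 → w ← -0.570000 + 0.15·0.000000 = -0.570000
s=0.150000, w=-0.570000: f=0.108585 → w ← -0.570000 + 0.15·0.108585 = -0.553712
s=0.300000, w=-0.553712: f=0.210964 → w ← -0.553712 + 0.15·0.210964 = -0.522068
s=0.450000, w=-0.522068: f=0.298362 → w ← -0.522068 + 0.15·0.298362 = -0.477313
s=0.600000, w=-0.477313: f=0.363713 → w ← -0.477313 + 0.15·0.363713 = -0.422756
w(0.75) ≈ -0.4228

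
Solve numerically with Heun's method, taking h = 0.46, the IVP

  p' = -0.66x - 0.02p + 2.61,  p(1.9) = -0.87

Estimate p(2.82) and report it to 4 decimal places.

0.1039

Heun: k1 = f(x_n, p_n); k2 = f(x_n + h, p_n + h·k1); p_{n+1} = p_n + (h/2)·(k1 + k2).
x=1.900000, p=-0.870000:
  k1 = f(1.900000, -0.870000) = 1.373400
  k2 = f(2.360000, -0.238236) = 1.057165
  p ← -0.870000 + (0.46/2)·(1.373400 + 1.057165) = -0.310970
x=2.360000, p=-0.310970:
  k1 = f(2.360000, -0.310970) = 1.058619
  k2 = f(2.820000, 0.175995) = 0.745280
  p ← -0.310970 + (0.46/2)·(1.058619 + 0.745280) = 0.103927
p(2.82) ≈ 0.1039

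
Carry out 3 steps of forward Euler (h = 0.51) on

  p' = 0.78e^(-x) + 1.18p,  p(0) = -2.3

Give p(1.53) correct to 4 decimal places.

-7.9059

Euler: p_{n+1} = p_n + h·f(x_n, p_n).
x=0.000000, p=-2.300000: f=-1.934000 → p ← -2.300000 + 0.51·(-1.934000) = -3.286340
x=0.510000, p=-3.286340: f=-3.409495 → p ← -3.286340 + 0.51·(-3.409495) = -5.025182
x=1.020000, p=-5.025182: f=-5.648451 → p ← -5.025182 + 0.51·(-5.648451) = -7.905892
p(1.53) ≈ -7.9059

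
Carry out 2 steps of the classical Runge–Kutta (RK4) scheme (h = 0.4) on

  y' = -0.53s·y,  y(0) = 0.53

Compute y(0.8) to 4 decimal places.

0.4473

RK4: k1 = f(s_n, y_n); k2 = f(s_n + h/2, y_n + (h/2)·k1); k3 = f(s_n + h/2, y_n + (h/2)·k2); k4 = f(s_n + h, y_n + h·k3); y_{n+1} = y_n + (h/6)·(k1 + 2k2 + 2k3 + k4).
s=0.000000, y=0.530000:
  k1 = f(0.000000, 0.530000) = 0.000000
  k2 = f(0.200000, 0.530000) = -0.056180
  k3 = f(0.200000, 0.518764) = -0.054989
  k4 = f(0.400000, 0.508004) = -0.107697
  y ← 0.530000 + (0.4/6)·(k1 + 2k2 + 2k3 + k4) = 0.507998
s=0.400000, y=0.507998:
  k1 = f(0.400000, 0.507998) = -0.107696
  k2 = f(0.600000, 0.486459) = -0.154694
  k3 = f(0.600000, 0.477059) = -0.151705
  k4 = f(0.800000, 0.447316) = -0.189662
  y ← 0.507998 + (0.4/6)·(k1 + 2k2 + 2k3 + k4) = 0.447321
y(0.8) ≈ 0.4473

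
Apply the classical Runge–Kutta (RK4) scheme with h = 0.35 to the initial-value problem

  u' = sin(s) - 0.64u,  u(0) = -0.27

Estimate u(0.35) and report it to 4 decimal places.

RK4: k1 = f(s_n, u_n); k2 = f(s_n + h/2, u_n + (h/2)·k1); k3 = f(s_n + h/2, u_n + (h/2)·k2); k4 = f(s_n + h, u_n + h·k3); u_{n+1} = u_n + (h/6)·(k1 + 2k2 + 2k3 + k4).
s=0.000000, u=-0.270000:
  k1 = f(0.000000, -0.270000) = 0.172800
  k2 = f(0.175000, -0.239760) = 0.327555
  k3 = f(0.175000, -0.212678) = 0.310222
  k4 = f(0.350000, -0.161422) = 0.446208
  u ← -0.270000 + (0.35/6)·(k1 + 2k2 + 2k3 + k4) = -0.159484
u(0.35) ≈ -0.1595

-0.1595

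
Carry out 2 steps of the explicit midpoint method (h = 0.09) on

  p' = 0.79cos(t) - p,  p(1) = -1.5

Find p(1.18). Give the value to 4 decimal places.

-1.1937

Midpoint: k1 = f(t_n, p_n); k2 = f(t_n + h/2, p_n + (h/2)·k1); p_{n+1} = p_n + h·k2.
t=1.000000, p=-1.500000:
  k1 = f(1.000000, -1.500000) = 1.926839
  k2 = f(1.045000, -1.413292) = 1.809795
  p ← -1.500000 + 0.09·1.809795 = -1.337118
t=1.090000, p=-1.337118:
  k1 = f(1.090000, -1.337118) = 1.702482
  k2 = f(1.135000, -1.260507) = 1.593991
  p ← -1.337118 + 0.09·1.593991 = -1.193659
p(1.18) ≈ -1.1937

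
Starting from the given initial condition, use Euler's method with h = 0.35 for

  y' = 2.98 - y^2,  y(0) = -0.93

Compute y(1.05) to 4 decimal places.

Euler: y_{n+1} = y_n + h·f(x_n, y_n).
x=0.000000, y=-0.930000: f=2.115100 → y ← -0.930000 + 0.35·2.115100 = -0.189715
x=0.350000, y=-0.189715: f=2.944008 → y ← -0.189715 + 0.35·2.944008 = 0.840688
x=0.700000, y=0.840688: f=2.273244 → y ← 0.840688 + 0.35·2.273244 = 1.636323
y(1.05) ≈ 1.6363

1.6363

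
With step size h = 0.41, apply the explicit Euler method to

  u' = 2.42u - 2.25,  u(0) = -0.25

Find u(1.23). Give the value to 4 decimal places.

Euler: u_{n+1} = u_n + h·f(x_n, u_n).
x=0.000000, u=-0.250000: f=-2.855000 → u ← -0.250000 + 0.41·(-2.855000) = -1.420550
x=0.410000, u=-1.420550: f=-5.687731 → u ← -1.420550 + 0.41·(-5.687731) = -3.752520
x=0.820000, u=-3.752520: f=-11.331098 → u ← -3.752520 + 0.41·(-11.331098) = -8.398270
u(1.23) ≈ -8.3983

-8.3983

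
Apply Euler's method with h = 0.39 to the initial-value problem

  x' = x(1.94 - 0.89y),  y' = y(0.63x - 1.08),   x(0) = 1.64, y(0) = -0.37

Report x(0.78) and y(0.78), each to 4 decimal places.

5.8202, -0.4862

Euler on (x,y): x_{n+1} = x_n + h·x', y_{n+1} = y_n + h·y'.
0.000000: (1.640000, -0.370000); f=(3.721652, 0.017316) → (3.091444, -0.363247)
0.390000: (3.091444, -0.363247); f=(6.996834, -0.315156) → (5.820209, -0.486158)
(x(0.78), y(0.78)) ≈ (5.8202, -0.4862)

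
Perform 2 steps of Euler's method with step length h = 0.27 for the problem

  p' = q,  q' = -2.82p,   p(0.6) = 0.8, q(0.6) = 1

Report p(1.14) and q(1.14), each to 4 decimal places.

Euler on (p,q): p_{n+1} = p_n + h·p', q_{n+1} = q_n + h·q'.
0.600000: (0.800000, 1.000000); f=(1.000000, -2.256000) → (1.070000, 0.390880)
0.870000: (1.070000, 0.390880); f=(0.390880, -3.017400) → (1.175538, -0.423818)
(p(1.14), q(1.14)) ≈ (1.1755, -0.4238)

1.1755, -0.4238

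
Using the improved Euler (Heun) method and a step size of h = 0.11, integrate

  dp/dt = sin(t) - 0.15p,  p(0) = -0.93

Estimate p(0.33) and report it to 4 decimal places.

Heun: k1 = f(t_n, p_n); k2 = f(t_n + h, p_n + h·k1); p_{n+1} = p_n + (h/2)·(k1 + k2).
t=0.000000, p=-0.930000:
  k1 = f(0.000000, -0.930000) = 0.139500
  k2 = f(0.110000, -0.914655) = 0.246977
  p ← -0.930000 + (0.11/2)·(0.139500 + 0.246977) = -0.908744
t=0.110000, p=-0.908744:
  k1 = f(0.110000, -0.908744) = 0.246090
  k2 = f(0.220000, -0.881674) = 0.350481
  p ← -0.908744 + (0.11/2)·(0.246090 + 0.350481) = -0.875932
t=0.220000, p=-0.875932:
  k1 = f(0.220000, -0.875932) = 0.349619
  k2 = f(0.330000, -0.837474) = 0.449664
  p ← -0.875932 + (0.11/2)·(0.349619 + 0.449664) = -0.831972
p(0.33) ≈ -0.8320

-0.8320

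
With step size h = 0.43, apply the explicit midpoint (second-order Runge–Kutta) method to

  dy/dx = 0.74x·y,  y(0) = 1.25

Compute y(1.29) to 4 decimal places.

Midpoint: k1 = f(x_n, y_n); k2 = f(x_n + h/2, y_n + (h/2)·k1); y_{n+1} = y_n + h·k2.
x=0.000000, y=1.250000:
  k1 = f(0.000000, 1.250000) = 0.000000
  k2 = f(0.215000, 1.250000) = 0.198875
  y ← 1.250000 + 0.43·0.198875 = 1.335516
x=0.430000, y=1.335516:
  k1 = f(0.430000, 1.335516) = 0.424961
  k2 = f(0.645000, 1.426883) = 0.681051
  y ← 1.335516 + 0.43·0.681051 = 1.628368
x=0.860000, y=1.628368:
  k1 = f(0.860000, 1.628368) = 1.036294
  k2 = f(1.075000, 1.851171) = 1.472607
  y ← 1.628368 + 0.43·1.472607 = 2.261589
y(1.29) ≈ 2.2616

2.2616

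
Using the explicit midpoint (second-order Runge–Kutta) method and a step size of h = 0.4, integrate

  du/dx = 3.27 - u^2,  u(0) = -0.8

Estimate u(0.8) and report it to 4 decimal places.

Midpoint: k1 = f(x_n, u_n); k2 = f(x_n + h/2, u_n + (h/2)·k1); u_{n+1} = u_n + h·k2.
x=0.000000, u=-0.800000:
  k1 = f(0.000000, -0.800000) = 2.630000
  k2 = f(0.200000, -0.274000) = 3.194924
  u ← -0.800000 + 0.4·3.194924 = 0.477970
x=0.400000, u=0.477970:
  k1 = f(0.400000, 0.477970) = 3.041545
  k2 = f(0.600000, 1.086279) = 2.089999
  u ← 0.477970 + 0.4·2.089999 = 1.313969
u(0.8) ≈ 1.3140

1.3140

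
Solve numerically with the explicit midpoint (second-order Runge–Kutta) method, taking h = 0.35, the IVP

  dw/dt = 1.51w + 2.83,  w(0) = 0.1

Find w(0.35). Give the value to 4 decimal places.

Midpoint: k1 = f(t_n, w_n); k2 = f(t_n + h/2, w_n + (h/2)·k1); w_{n+1} = w_n + h·k2.
t=0.000000, w=0.100000:
  k1 = f(0.000000, 0.100000) = 2.981000
  k2 = f(0.175000, 0.621675) = 3.768729
  w ← 0.100000 + 0.35·3.768729 = 1.419055
w(0.35) ≈ 1.4191

1.4191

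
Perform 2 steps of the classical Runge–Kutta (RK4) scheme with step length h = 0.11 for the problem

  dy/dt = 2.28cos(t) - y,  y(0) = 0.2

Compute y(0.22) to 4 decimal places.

0.6069

RK4: k1 = f(t_n, y_n); k2 = f(t_n + h/2, y_n + (h/2)·k1); k3 = f(t_n + h/2, y_n + (h/2)·k2); k4 = f(t_n + h, y_n + h·k3); y_{n+1} = y_n + (h/6)·(k1 + 2k2 + 2k3 + k4).
t=0.000000, y=0.200000:
  k1 = f(0.000000, 0.200000) = 2.080000
  k2 = f(0.055000, 0.314400) = 1.962152
  k3 = f(0.055000, 0.307918) = 1.968634
  k4 = f(0.110000, 0.416550) = 1.849670
  y ← 0.200000 + (0.11/6)·(k1 + 2k2 + 2k3 + k4) = 0.416173
t=0.110000, y=0.416173:
  k1 = f(0.110000, 0.416173) = 1.850047
  k2 = f(0.165000, 0.517925) = 1.731108
  k3 = f(0.165000, 0.511384) = 1.737650
  k4 = f(0.220000, 0.607314) = 1.617732
  y ← 0.416173 + (0.11/6)·(k1 + 2k2 + 2k3 + k4) = 0.606937
y(0.22) ≈ 0.6069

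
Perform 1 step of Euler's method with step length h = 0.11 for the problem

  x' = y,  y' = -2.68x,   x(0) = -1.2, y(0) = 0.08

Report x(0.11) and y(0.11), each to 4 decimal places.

-1.1912, 0.4338

Euler on (x,y): x_{n+1} = x_n + h·x', y_{n+1} = y_n + h·y'.
0.000000: (-1.200000, 0.080000); f=(0.080000, 3.216000) → (-1.191200, 0.433760)
(x(0.11), y(0.11)) ≈ (-1.1912, 0.4338)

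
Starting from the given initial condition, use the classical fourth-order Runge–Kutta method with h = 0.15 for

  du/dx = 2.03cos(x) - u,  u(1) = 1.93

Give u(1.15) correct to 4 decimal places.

RK4: k1 = f(x_n, u_n); k2 = f(x_n + h/2, u_n + (h/2)·k1); k3 = f(x_n + h/2, u_n + (h/2)·k2); k4 = f(x_n + h, u_n + h·k3); u_{n+1} = u_n + (h/6)·(k1 + 2k2 + 2k3 + k4).
x=1.000000, u=1.930000:
  k1 = f(1.000000, 1.930000) = -0.833186
  k2 = f(1.075000, 1.867511) = -0.901775
  k3 = f(1.075000, 1.862367) = -0.896630
  k4 = f(1.150000, 1.795505) = -0.966276
  u ← 1.930000 + (0.15/6)·(k1 + 2k2 + 2k3 + k4) = 1.795093
u(1.15) ≈ 1.7951

1.7951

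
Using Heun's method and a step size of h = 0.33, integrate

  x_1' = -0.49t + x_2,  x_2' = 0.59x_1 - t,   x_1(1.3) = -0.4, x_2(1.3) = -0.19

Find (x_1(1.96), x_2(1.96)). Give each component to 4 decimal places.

Heun on (x_1,x_2): k1 = f(t_n, state_n); k2 = f(t_n + h, state_n + h·k1); state_{n+1} = state_n + (h/2)·(k1 + k2).
1.300000: (-0.400000, -0.190000)
  k1 = (-0.827000, -1.536000)
  predictor → (-0.672910, -0.696880)
  k2 = (-1.495580, -2.027017)
  → (-0.783226, -0.777898)
1.630000: (-0.783226, -0.777898)
  k1 = (-1.576598, -2.092103)
  predictor → (-1.303503, -1.468292)
  k2 = (-2.428692, -2.729067)
  → (-1.444098, -1.573391)
(x_1(1.96), x_2(1.96)) ≈ (-1.4441, -1.5734)

-1.4441, -1.5734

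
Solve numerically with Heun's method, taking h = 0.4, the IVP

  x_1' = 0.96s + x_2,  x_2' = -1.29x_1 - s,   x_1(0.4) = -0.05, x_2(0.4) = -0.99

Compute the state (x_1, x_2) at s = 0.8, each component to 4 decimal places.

-0.2424, -1.1417

Heun on (x_1,x_2): k1 = f(s_n, state_n); k2 = f(s_n + h, state_n + h·k1); state_{n+1} = state_n + (h/2)·(k1 + k2).
0.400000: (-0.050000, -0.990000)
  k1 = (-0.606000, -0.335500)
  predictor → (-0.292400, -1.124200)
  k2 = (-0.356200, -0.422804)
  → (-0.242440, -1.141661)
(x_1(0.8), x_2(0.8)) ≈ (-0.2424, -1.1417)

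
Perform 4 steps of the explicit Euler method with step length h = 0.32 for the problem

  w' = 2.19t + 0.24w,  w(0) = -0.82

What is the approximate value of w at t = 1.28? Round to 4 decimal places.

Euler: w_{n+1} = w_n + h·f(t_n, w_n).
t=0.000000, w=-0.820000: f=-0.196800 → w ← -0.820000 + 0.32·(-0.196800) = -0.882976
t=0.320000, w=-0.882976: f=0.488886 → w ← -0.882976 + 0.32·0.488886 = -0.726533
t=0.640000, w=-0.726533: f=1.227232 → w ← -0.726533 + 0.32·1.227232 = -0.333818
t=0.960000, w=-0.333818: f=2.022284 → w ← -0.333818 + 0.32·2.022284 = 0.313313
w(1.28) ≈ 0.3133

0.3133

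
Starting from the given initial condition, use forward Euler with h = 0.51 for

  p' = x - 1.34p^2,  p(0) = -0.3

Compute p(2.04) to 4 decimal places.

1.0215

Euler: p_{n+1} = p_n + h·f(x_n, p_n).
x=0.000000, p=-0.300000: f=-0.120600 → p ← -0.300000 + 0.51·(-0.120600) = -0.361506
x=0.510000, p=-0.361506: f=0.334880 → p ← -0.361506 + 0.51·0.334880 = -0.190717
x=1.020000, p=-0.190717: f=0.971260 → p ← -0.190717 + 0.51·0.971260 = 0.304625
x=1.530000, p=0.304625: f=1.405652 → p ← 0.304625 + 0.51·1.405652 = 1.021508
p(2.04) ≈ 1.0215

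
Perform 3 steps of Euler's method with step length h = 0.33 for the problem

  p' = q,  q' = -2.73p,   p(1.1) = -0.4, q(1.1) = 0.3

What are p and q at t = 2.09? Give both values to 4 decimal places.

0.2243, 1.0064

Euler on (p,q): p_{n+1} = p_n + h·p', q_{n+1} = q_n + h·q'.
1.100000: (-0.400000, 0.300000); f=(0.300000, 1.092000) → (-0.301000, 0.660360)
1.430000: (-0.301000, 0.660360); f=(0.660360, 0.821730) → (-0.083081, 0.931531)
1.760000: (-0.083081, 0.931531); f=(0.931531, 0.226812) → (0.224324, 1.006379)
(p(2.09), q(2.09)) ≈ (0.2243, 1.0064)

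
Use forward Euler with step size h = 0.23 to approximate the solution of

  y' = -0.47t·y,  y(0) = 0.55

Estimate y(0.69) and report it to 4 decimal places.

0.5097

Euler: y_{n+1} = y_n + h·f(t_n, y_n).
t=0.000000, y=0.550000: f=0.000000 → y ← 0.550000 + 0.23·0.000000 = 0.550000
t=0.230000, y=0.550000: f=-0.059455 → y ← 0.550000 + 0.23·(-0.059455) = 0.536325
t=0.460000, y=0.536325: f=-0.115954 → y ← 0.536325 + 0.23·(-0.115954) = 0.509656
y(0.69) ≈ 0.5097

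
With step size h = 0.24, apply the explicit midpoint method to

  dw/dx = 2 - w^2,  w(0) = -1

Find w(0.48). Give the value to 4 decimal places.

Midpoint: k1 = f(x_n, w_n); k2 = f(x_n + h/2, w_n + (h/2)·k1); w_{n+1} = w_n + h·k2.
x=0.000000, w=-1.000000:
  k1 = f(0.000000, -1.000000) = 1.000000
  k2 = f(0.120000, -0.880000) = 1.225600
  w ← -1.000000 + 0.24·1.225600 = -0.705856
x=0.240000, w=-0.705856:
  k1 = f(0.240000, -0.705856) = 1.501767
  k2 = f(0.360000, -0.525644) = 1.723698
  w ← -0.705856 + 0.24·1.723698 = -0.292168
w(0.48) ≈ -0.2922

-0.2922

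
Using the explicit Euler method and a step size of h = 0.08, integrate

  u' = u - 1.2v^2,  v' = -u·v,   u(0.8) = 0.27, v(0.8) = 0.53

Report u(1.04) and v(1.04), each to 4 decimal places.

0.2561, 0.4970

Euler on (u,v): u_{n+1} = u_n + h·u', v_{n+1} = v_n + h·v'.
0.800000: (0.270000, 0.530000); f=(-0.067080, -0.143100) → (0.264634, 0.518552)
0.880000: (0.264634, 0.518552); f=(-0.058042, -0.137226) → (0.259990, 0.507574)
0.960000: (0.259990, 0.507574); f=(-0.049167, -0.131964) → (0.256057, 0.497017)
(u(1.04), v(1.04)) ≈ (0.2561, 0.4970)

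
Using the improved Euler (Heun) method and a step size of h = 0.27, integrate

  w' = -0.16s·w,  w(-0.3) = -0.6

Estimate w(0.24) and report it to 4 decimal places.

-0.6015

Heun: k1 = f(s_n, w_n); k2 = f(s_n + h, w_n + h·k1); w_{n+1} = w_n + (h/2)·(k1 + k2).
s=-0.300000, w=-0.600000:
  k1 = f(-0.300000, -0.600000) = -0.028800
  k2 = f(-0.030000, -0.607776) = -0.002917
  w ← -0.600000 + (0.27/2)·(-0.028800 + (-0.002917)) = -0.604282
s=-0.030000, w=-0.604282:
  k1 = f(-0.030000, -0.604282) = -0.002901
  k2 = f(0.240000, -0.605065) = 0.023234
  w ← -0.604282 + (0.27/2)·(-0.002901 + 0.023234) = -0.601537
w(0.24) ≈ -0.6015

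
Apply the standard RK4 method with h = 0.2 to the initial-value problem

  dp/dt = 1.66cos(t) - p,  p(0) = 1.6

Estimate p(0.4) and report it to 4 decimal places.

RK4: k1 = f(t_n, p_n); k2 = f(t_n + h/2, p_n + (h/2)·k1); k3 = f(t_n + h/2, p_n + (h/2)·k2); k4 = f(t_n + h, p_n + h·k3); p_{n+1} = p_n + (h/6)·(k1 + 2k2 + 2k3 + k4).
t=0.000000, p=1.600000:
  k1 = f(0.000000, 1.600000) = 0.060000
  k2 = f(0.100000, 1.606000) = 0.045707
  k3 = f(0.100000, 1.604571) = 0.047136
  k4 = f(0.200000, 1.609427) = 0.017483
  p ← 1.600000 + (0.2/6)·(k1 + 2k2 + 2k3 + k4) = 1.608772
t=0.200000, p=1.608772:
  k1 = f(0.200000, 1.608772) = 0.018138
  k2 = f(0.300000, 1.610586) = -0.024728
  k3 = f(0.300000, 1.606300) = -0.020441
  k4 = f(0.400000, 1.604684) = -0.075723
  p ← 1.608772 + (0.2/6)·(k1 + 2k2 + 2k3 + k4) = 1.603842
p(0.4) ≈ 1.6038

1.6038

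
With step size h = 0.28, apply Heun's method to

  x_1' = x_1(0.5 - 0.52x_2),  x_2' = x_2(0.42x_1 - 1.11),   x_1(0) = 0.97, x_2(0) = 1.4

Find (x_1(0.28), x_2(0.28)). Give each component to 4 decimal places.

0.9283, 1.1476

Heun on (x_1,x_2): k1 = f(x_n, state_n); k2 = f(x_n + h, state_n + h·k1); state_{n+1} = state_n + (h/2)·(k1 + k2).
0.000000: (0.970000, 1.400000)
  k1 = (-0.221160, -0.983640)
  predictor → (0.908075, 1.124581)
  k2 = (-0.076988, -0.819379)
  → (0.928259, 1.147577)
(x_1(0.28), x_2(0.28)) ≈ (0.9283, 1.1476)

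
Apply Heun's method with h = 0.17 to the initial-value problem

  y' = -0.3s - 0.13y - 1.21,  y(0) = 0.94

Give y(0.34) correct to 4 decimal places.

Heun: k1 = f(s_n, y_n); k2 = f(s_n + h, y_n + h·k1); y_{n+1} = y_n + (h/2)·(k1 + k2).
s=0.000000, y=0.940000:
  k1 = f(0.000000, 0.940000) = -1.332200
  k2 = f(0.170000, 0.713526) = -1.353758
  y ← 0.940000 + (0.17/2)·(-1.332200 + (-1.353758)) = 0.711694
s=0.170000, y=0.711694:
  k1 = f(0.170000, 0.711694) = -1.353520
  k2 = f(0.340000, 0.481595) = -1.374607
  y ← 0.711694 + (0.17/2)·(-1.353520 + (-1.374607)) = 0.479803
y(0.34) ≈ 0.4798

0.4798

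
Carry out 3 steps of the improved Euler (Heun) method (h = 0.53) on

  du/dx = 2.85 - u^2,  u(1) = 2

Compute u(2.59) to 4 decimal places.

1.8519

Heun: k1 = f(x_n, u_n); k2 = f(x_n + h, u_n + h·k1); u_{n+1} = u_n + (h/2)·(k1 + k2).
x=1.000000, u=2.000000:
  k1 = f(1.000000, 2.000000) = -1.150000
  k2 = f(1.530000, 1.390500) = 0.916510
  u ← 2.000000 + (0.53/2)·(-1.150000 + 0.916510) = 1.938125
x=1.530000, u=1.938125:
  k1 = f(1.530000, 1.938125) = -0.906329
  k2 = f(2.060000, 1.457771) = 0.724904
  u ← 1.938125 + (0.53/2)·(-0.906329 + 0.724904) = 1.890048
x=2.060000, u=1.890048:
  k1 = f(2.060000, 1.890048) = -0.722280
  k2 = f(2.590000, 1.507239) = 0.578230
  u ← 1.890048 + (0.53/2)·(-0.722280 + 0.578230) = 1.851874
u(2.59) ≈ 1.8519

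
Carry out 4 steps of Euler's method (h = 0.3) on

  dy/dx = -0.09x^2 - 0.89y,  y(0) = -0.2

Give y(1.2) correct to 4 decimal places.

-0.0880

Euler: y_{n+1} = y_n + h·f(x_n, y_n).
x=0.000000, y=-0.200000: f=0.178000 → y ← -0.200000 + 0.3·0.178000 = -0.146600
x=0.300000, y=-0.146600: f=0.122374 → y ← -0.146600 + 0.3·0.122374 = -0.109888
x=0.600000, y=-0.109888: f=0.065400 → y ← -0.109888 + 0.3·0.065400 = -0.090268
x=0.900000, y=-0.090268: f=0.007438 → y ← -0.090268 + 0.3·0.007438 = -0.088036
y(1.2) ≈ -0.0880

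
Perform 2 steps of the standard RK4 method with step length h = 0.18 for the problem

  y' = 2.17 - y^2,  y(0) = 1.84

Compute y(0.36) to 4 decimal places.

1.5908

RK4: k1 = f(s_n, y_n); k2 = f(s_n + h/2, y_n + (h/2)·k1); k3 = f(s_n + h/2, y_n + (h/2)·k2); k4 = f(s_n + h, y_n + h·k3); y_{n+1} = y_n + (h/6)·(k1 + 2k2 + 2k3 + k4).
s=0.000000, y=1.840000:
  k1 = f(0.000000, 1.840000) = -1.215600
  k2 = f(0.090000, 1.730596) = -0.824963
  k3 = f(0.090000, 1.765753) = -0.947885
  k4 = f(0.180000, 1.669381) = -0.616832
  y ← 1.840000 + (0.18/6)·(k1 + 2k2 + 2k3 + k4) = 1.678656
s=0.180000, y=1.678656:
  k1 = f(0.180000, 1.678656) = -0.647887
  k2 = f(0.270000, 1.620346) = -0.455522
  k3 = f(0.270000, 1.637659) = -0.511928
  k4 = f(0.360000, 1.586509) = -0.347012
  y ← 1.678656 + (0.18/6)·(k1 + 2k2 + 2k3 + k4) = 1.590762
y(0.36) ≈ 1.5908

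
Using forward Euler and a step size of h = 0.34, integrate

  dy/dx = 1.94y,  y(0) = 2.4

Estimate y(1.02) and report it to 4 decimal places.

10.9704

Euler: y_{n+1} = y_n + h·f(x_n, y_n).
x=0.000000, y=2.400000: f=4.656000 → y ← 2.400000 + 0.34·4.656000 = 3.983040
x=0.340000, y=3.983040: f=7.727098 → y ← 3.983040 + 0.34·7.727098 = 6.610253
x=0.680000, y=6.610253: f=12.823891 → y ← 6.610253 + 0.34·12.823891 = 10.970376
y(1.02) ≈ 10.9704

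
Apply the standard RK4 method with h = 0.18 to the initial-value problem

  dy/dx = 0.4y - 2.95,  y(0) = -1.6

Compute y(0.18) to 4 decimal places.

RK4: k1 = f(x_n, y_n); k2 = f(x_n + h/2, y_n + (h/2)·k1); k3 = f(x_n + h/2, y_n + (h/2)·k2); k4 = f(x_n + h, y_n + h·k3); y_{n+1} = y_n + (h/6)·(k1 + 2k2 + 2k3 + k4).
x=0.000000, y=-1.600000:
  k1 = f(0.000000, -1.600000) = -3.590000
  k2 = f(0.090000, -1.923100) = -3.719240
  k3 = f(0.090000, -1.934732) = -3.723893
  k4 = f(0.180000, -2.270301) = -3.858120
  y ← -1.600000 + (0.18/6)·(k1 + 2k2 + 2k3 + k4) = -2.270032
y(0.18) ≈ -2.2700

-2.2700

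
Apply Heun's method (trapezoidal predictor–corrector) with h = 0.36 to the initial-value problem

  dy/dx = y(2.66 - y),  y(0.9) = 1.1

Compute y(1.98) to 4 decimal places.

2.3987

Heun: k1 = f(x_n, y_n); k2 = f(x_n + h, y_n + h·k1); y_{n+1} = y_n + (h/2)·(k1 + k2).
x=0.900000, y=1.100000:
  k1 = f(0.900000, 1.100000) = 1.716000
  k2 = f(1.260000, 1.717760) = 1.618542
  y ← 1.100000 + (0.36/2)·(1.716000 + 1.618542) = 1.700218
x=1.260000, y=1.700218:
  k1 = f(1.260000, 1.700218) = 1.631839
  k2 = f(1.620000, 2.287680) = 0.851750
  y ← 1.700218 + (0.36/2)·(1.631839 + 0.851750) = 2.147264
x=1.620000, y=2.147264:
  k1 = f(1.620000, 2.147264) = 1.100980
  k2 = f(1.980000, 2.543616) = 0.296035
  y ← 2.147264 + (0.36/2)·(1.100980 + 0.296035) = 2.398726
y(1.98) ≈ 2.3987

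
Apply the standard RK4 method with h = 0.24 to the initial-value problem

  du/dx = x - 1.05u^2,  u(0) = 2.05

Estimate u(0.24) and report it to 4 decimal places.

RK4: k1 = f(x_n, u_n); k2 = f(x_n + h/2, u_n + (h/2)·k1); k3 = f(x_n + h/2, u_n + (h/2)·k2); k4 = f(x_n + h, u_n + h·k3); u_{n+1} = u_n + (h/6)·(k1 + 2k2 + 2k3 + k4).
x=0.000000, u=2.050000:
  k1 = f(0.000000, 2.050000) = -4.412625
  k2 = f(0.120000, 1.520485) = -2.307468
  k3 = f(0.120000, 1.773104) = -3.181092
  k4 = f(0.240000, 1.286538) = -1.497939
  u ← 2.050000 + (0.24/6)·(k1 + 2k2 + 2k3 + k4) = 1.374493
u(0.24) ≈ 1.3745

1.3745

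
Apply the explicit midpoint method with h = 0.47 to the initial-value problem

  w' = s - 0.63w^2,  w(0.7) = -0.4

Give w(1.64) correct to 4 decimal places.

Midpoint: k1 = f(s_n, w_n); k2 = f(s_n + h/2, w_n + (h/2)·k1); w_{n+1} = w_n + h·k2.
s=0.700000, w=-0.400000:
  k1 = f(0.700000, -0.400000) = 0.599200
  k2 = f(0.935000, -0.259188) = 0.892678
  w ← -0.400000 + 0.47·0.892678 = 0.019558
s=1.170000, w=0.019558:
  k1 = f(1.170000, 0.019558) = 1.169759
  k2 = f(1.405000, 0.294452) = 1.350378
  w ← 0.019558 + 0.47·1.350378 = 0.654236
w(1.64) ≈ 0.6542

0.6542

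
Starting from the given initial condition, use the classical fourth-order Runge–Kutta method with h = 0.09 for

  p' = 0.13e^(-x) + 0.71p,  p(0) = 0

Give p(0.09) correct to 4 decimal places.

0.0116

RK4: k1 = f(x_n, p_n); k2 = f(x_n + h/2, p_n + (h/2)·k1); k3 = f(x_n + h/2, p_n + (h/2)·k2); k4 = f(x_n + h, p_n + h·k3); p_{n+1} = p_n + (h/6)·(k1 + 2k2 + 2k3 + k4).
x=0.000000, p=0.000000:
  k1 = f(0.000000, 0.000000) = 0.130000
  k2 = f(0.045000, 0.005850) = 0.128433
  k3 = f(0.045000, 0.005779) = 0.128383
  k4 = f(0.090000, 0.011554) = 0.127015
  p ← 0.000000 + (0.09/6)·(k1 + 2k2 + 2k3 + k4) = 0.011560
p(0.09) ≈ 0.0116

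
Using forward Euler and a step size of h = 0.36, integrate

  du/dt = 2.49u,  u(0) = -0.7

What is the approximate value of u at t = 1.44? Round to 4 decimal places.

Euler: u_{n+1} = u_n + h·f(t_n, u_n).
t=0.000000, u=-0.700000: f=-1.743000 → u ← -0.700000 + 0.36·(-1.743000) = -1.327480
t=0.360000, u=-1.327480: f=-3.305425 → u ← -1.327480 + 0.36·(-3.305425) = -2.517433
t=0.720000, u=-2.517433: f=-6.268408 → u ← -2.517433 + 0.36·(-6.268408) = -4.774060
t=1.080000, u=-4.774060: f=-11.887410 → u ← -4.774060 + 0.36·(-11.887410) = -9.053528
u(1.44) ≈ -9.0535

-9.0535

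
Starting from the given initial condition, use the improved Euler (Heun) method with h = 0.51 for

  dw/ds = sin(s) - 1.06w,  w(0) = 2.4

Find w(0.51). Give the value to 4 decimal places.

1.5777

Heun: k1 = f(s_n, w_n); k2 = f(s_n + h, w_n + h·k1); w_{n+1} = w_n + (h/2)·(k1 + k2).
s=0.000000, w=2.400000:
  k1 = f(0.000000, 2.400000) = -2.544000
  k2 = f(0.510000, 1.102560) = -0.680536
  w ← 2.400000 + (0.51/2)·(-2.544000 + (-0.680536)) = 1.577743
w(0.51) ≈ 1.5777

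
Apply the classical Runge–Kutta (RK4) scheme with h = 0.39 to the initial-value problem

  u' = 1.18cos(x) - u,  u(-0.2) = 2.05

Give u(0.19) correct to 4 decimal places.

RK4: k1 = f(x_n, u_n); k2 = f(x_n + h/2, u_n + (h/2)·k1); k3 = f(x_n + h/2, u_n + (h/2)·k2); k4 = f(x_n + h, u_n + h·k3); u_{n+1} = u_n + (h/6)·(k1 + 2k2 + 2k3 + k4).
x=-0.200000, u=2.050000:
  k1 = f(-0.200000, 2.050000) = -0.893521
  k2 = f(-0.005000, 1.875763) = -0.695778
  k3 = f(-0.005000, 1.914323) = -0.734338
  k4 = f(0.190000, 1.763608) = -0.604843
  u ← 2.050000 + (0.39/6)·(k1 + 2k2 + 2k3 + k4) = 1.766691
u(0.19) ≈ 1.7667

1.7667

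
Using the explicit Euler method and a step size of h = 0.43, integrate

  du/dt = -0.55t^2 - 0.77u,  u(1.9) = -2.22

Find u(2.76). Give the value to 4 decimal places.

-2.8483

Euler: u_{n+1} = u_n + h·f(t_n, u_n).
t=1.900000, u=-2.220000: f=-0.276100 → u ← -2.220000 + 0.43·(-0.276100) = -2.338723
t=2.330000, u=-2.338723: f=-1.185078 → u ← -2.338723 + 0.43·(-1.185078) = -2.848307
u(2.76) ≈ -2.8483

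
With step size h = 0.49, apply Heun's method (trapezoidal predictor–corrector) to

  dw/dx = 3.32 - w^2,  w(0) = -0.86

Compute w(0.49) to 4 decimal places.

0.5455

Heun: k1 = f(x_n, w_n); k2 = f(x_n + h, w_n + h·k1); w_{n+1} = w_n + (h/2)·(k1 + k2).
x=0.000000, w=-0.860000:
  k1 = f(0.000000, -0.860000) = 2.580400
  k2 = f(0.490000, 0.404396) = 3.156464
  w ← -0.860000 + (0.49/2)·(2.580400 + 3.156464) = 0.545532
w(0.49) ≈ 0.5455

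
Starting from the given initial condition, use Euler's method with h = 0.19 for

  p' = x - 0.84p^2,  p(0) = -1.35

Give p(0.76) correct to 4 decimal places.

-3.6126

Euler: p_{n+1} = p_n + h·f(x_n, p_n).
x=0.000000, p=-1.350000: f=-1.530900 → p ← -1.350000 + 0.19·(-1.530900) = -1.640871
x=0.190000, p=-1.640871: f=-2.071664 → p ← -1.640871 + 0.19·(-2.071664) = -2.034487
x=0.380000, p=-2.034487: f=-3.096876 → p ← -2.034487 + 0.19·(-3.096876) = -2.622894
x=0.570000, p=-2.622894: f=-5.208840 → p ← -2.622894 + 0.19·(-5.208840) = -3.612573
p(0.76) ≈ -3.6126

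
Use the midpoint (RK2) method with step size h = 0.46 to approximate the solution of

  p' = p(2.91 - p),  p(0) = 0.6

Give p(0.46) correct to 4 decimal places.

1.4416

Midpoint: k1 = f(t_n, p_n); k2 = f(t_n + h/2, p_n + (h/2)·k1); p_{n+1} = p_n + h·k2.
t=0.000000, p=0.600000:
  k1 = f(0.000000, 0.600000) = 1.386000
  k2 = f(0.230000, 0.918780) = 1.829493
  p ← 0.600000 + 0.46·1.829493 = 1.441567
p(0.46) ≈ 1.4416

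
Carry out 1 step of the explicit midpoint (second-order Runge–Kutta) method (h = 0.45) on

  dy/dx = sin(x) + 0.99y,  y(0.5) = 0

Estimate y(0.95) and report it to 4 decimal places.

Midpoint: k1 = f(x_n, y_n); k2 = f(x_n + h/2, y_n + (h/2)·k1); y_{n+1} = y_n + h·k2.
x=0.500000, y=0.000000:
  k1 = f(0.500000, 0.000000) = 0.479426
  k2 = f(0.725000, 0.107871) = 0.769927
  y ← 0.000000 + 0.45·0.769927 = 0.346467
y(0.95) ≈ 0.3465

0.3465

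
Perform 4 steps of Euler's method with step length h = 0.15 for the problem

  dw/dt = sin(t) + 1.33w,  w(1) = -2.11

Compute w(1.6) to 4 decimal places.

Euler: w_{n+1} = w_n + h·f(t_n, w_n).
t=1.000000, w=-2.110000: f=-1.964829 → w ← -2.110000 + 0.15·(-1.964829) = -2.404724
t=1.150000, w=-2.404724: f=-2.285519 → w ← -2.404724 + 0.15·(-2.285519) = -2.747552
t=1.300000, w=-2.747552: f=-2.690686 → w ← -2.747552 + 0.15·(-2.690686) = -3.151155
t=1.450000, w=-3.151155: f=-3.198323 → w ← -3.151155 + 0.15·(-3.198323) = -3.630904
w(1.6) ≈ -3.6309

-3.6309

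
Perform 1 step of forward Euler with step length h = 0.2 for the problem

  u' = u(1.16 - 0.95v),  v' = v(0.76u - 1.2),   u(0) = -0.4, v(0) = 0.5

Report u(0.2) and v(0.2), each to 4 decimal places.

-0.4548, 0.3496

Euler on (u,v): u_{n+1} = u_n + h·u', v_{n+1} = v_n + h·v'.
0.000000: (-0.400000, 0.500000); f=(-0.274000, -0.752000) → (-0.454800, 0.349600)
(u(0.2), v(0.2)) ≈ (-0.4548, 0.3496)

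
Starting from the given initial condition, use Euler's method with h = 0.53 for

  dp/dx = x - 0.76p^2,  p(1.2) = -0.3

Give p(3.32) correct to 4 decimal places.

1.9659

Euler: p_{n+1} = p_n + h·f(x_n, p_n).
x=1.200000, p=-0.300000: f=1.131600 → p ← -0.300000 + 0.53·1.131600 = 0.299748
x=1.730000, p=0.299748: f=1.661715 → p ← 0.299748 + 0.53·1.661715 = 1.180457
x=2.260000, p=1.180457: f=1.200956 → p ← 1.180457 + 0.53·1.200956 = 1.816964
x=2.790000, p=1.816964: f=0.280968 → p ← 1.816964 + 0.53·0.280968 = 1.965877
p(3.32) ≈ 1.9659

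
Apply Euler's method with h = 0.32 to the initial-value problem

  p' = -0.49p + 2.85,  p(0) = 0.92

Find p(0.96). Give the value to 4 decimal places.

2.8810

Euler: p_{n+1} = p_n + h·f(x_n, p_n).
x=0.000000, p=0.920000: f=2.399200 → p ← 0.920000 + 0.32·2.399200 = 1.687744
x=0.320000, p=1.687744: f=2.023005 → p ← 1.687744 + 0.32·2.023005 = 2.335106
x=0.640000, p=2.335106: f=1.705798 → p ← 2.335106 + 0.32·1.705798 = 2.880961
p(0.96) ≈ 2.8810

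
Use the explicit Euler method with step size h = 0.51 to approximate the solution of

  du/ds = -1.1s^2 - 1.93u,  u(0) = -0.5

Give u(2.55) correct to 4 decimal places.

-2.3554

Euler: u_{n+1} = u_n + h·f(s_n, u_n).
s=0.000000, u=-0.500000: f=0.965000 → u ← -0.500000 + 0.51·0.965000 = -0.007850
s=0.510000, u=-0.007850: f=-0.270959 → u ← -0.007850 + 0.51·(-0.270959) = -0.146039
s=1.020000, u=-0.146039: f=-0.862584 → u ← -0.146039 + 0.51·(-0.862584) = -0.585957
s=1.530000, u=-0.585957: f=-1.444093 → u ← -0.585957 + 0.51·(-1.444093) = -1.322444
s=2.040000, u=-1.322444: f=-2.025442 → u ← -1.322444 + 0.51·(-2.025442) = -2.355420
u(2.55) ≈ -2.3554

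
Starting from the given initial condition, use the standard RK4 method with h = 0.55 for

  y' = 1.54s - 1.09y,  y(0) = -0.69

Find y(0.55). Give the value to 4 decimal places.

-0.1859

RK4: k1 = f(s_n, y_n); k2 = f(s_n + h/2, y_n + (h/2)·k1); k3 = f(s_n + h/2, y_n + (h/2)·k2); k4 = f(s_n + h, y_n + h·k3); y_{n+1} = y_n + (h/6)·(k1 + 2k2 + 2k3 + k4).
s=0.000000, y=-0.690000:
  k1 = f(0.000000, -0.690000) = 0.752100
  k2 = f(0.275000, -0.483172) = 0.950158
  k3 = f(0.275000, -0.428707) = 0.890790
  k4 = f(0.550000, -0.200065) = 1.065071
  y ← -0.690000 + (0.55/6)·(k1 + 2k2 + 2k3 + k4) = -0.185919
y(0.55) ≈ -0.1859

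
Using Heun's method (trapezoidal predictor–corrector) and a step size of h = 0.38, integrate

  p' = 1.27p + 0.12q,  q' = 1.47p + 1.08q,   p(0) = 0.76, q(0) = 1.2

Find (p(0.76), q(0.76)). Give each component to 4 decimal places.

2.2618, 4.7059

Heun on (p,q): k1 = f(s_n, state_n); k2 = f(s_n + h, state_n + h·k1); state_{n+1} = state_n + (h/2)·(k1 + k2).
0.000000: (0.760000, 1.200000)
  k1 = (1.109200, 2.413200)
  predictor → (1.181496, 2.117016)
  k2 = (1.754542, 4.023176)
  → (1.304111, 2.422912)
0.380000: (1.304111, 2.422912)
  k1 = (1.946970, 4.533788)
  predictor → (2.043960, 4.145751)
  k2 = (3.093319, 7.482032)
  → (2.261766, 4.705917)
(p(0.76), q(0.76)) ≈ (2.2618, 4.7059)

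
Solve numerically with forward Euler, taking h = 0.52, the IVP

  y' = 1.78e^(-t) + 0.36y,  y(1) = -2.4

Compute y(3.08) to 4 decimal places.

-3.6981

Euler: y_{n+1} = y_n + h·f(t_n, y_n).
t=1.000000, y=-2.400000: f=-0.209175 → y ← -2.400000 + 0.52·(-0.209175) = -2.508771
t=1.520000, y=-2.508771: f=-0.513850 → y ← -2.508771 + 0.52·(-0.513850) = -2.775973
t=2.040000, y=-2.775973: f=-0.767899 → y ← -2.775973 + 0.52·(-0.767899) = -3.175281
t=2.560000, y=-3.175281: f=-1.005499 → y ← -3.175281 + 0.52·(-1.005499) = -3.698140
y(3.08) ≈ -3.6981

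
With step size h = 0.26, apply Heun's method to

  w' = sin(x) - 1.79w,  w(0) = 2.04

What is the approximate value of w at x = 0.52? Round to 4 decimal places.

Heun: k1 = f(x_n, w_n); k2 = f(x_n + h, w_n + h·k1); w_{n+1} = w_n + (h/2)·(k1 + k2).
x=0.000000, w=2.040000:
  k1 = f(0.000000, 2.040000) = -3.651600
  k2 = f(0.260000, 1.090584) = -1.695065
  w ← 2.040000 + (0.26/2)·(-3.651600 + (-1.695065)) = 1.344934
x=0.260000, w=1.344934:
  k1 = f(0.260000, 1.344934) = -2.150351
  k2 = f(0.520000, 0.785842) = -0.909778
  w ← 1.344934 + (0.26/2)·(-2.150351 + (-0.909778)) = 0.947117
w(0.52) ≈ 0.9471

0.9471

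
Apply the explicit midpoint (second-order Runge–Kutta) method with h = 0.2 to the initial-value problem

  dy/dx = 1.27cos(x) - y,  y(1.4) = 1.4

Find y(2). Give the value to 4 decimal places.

Midpoint: k1 = f(x_n, y_n); k2 = f(x_n + h/2, y_n + (h/2)·k1); y_{n+1} = y_n + h·k2.
x=1.400000, y=1.400000:
  k1 = f(1.400000, 1.400000) = -1.184142
  k2 = f(1.500000, 1.281586) = -1.191750
  y ← 1.400000 + 0.2·(-1.191750) = 1.161650
x=1.600000, y=1.161650:
  k1 = f(1.600000, 1.161650) = -1.198733
  k2 = f(1.700000, 1.041777) = -1.205409
  y ← 1.161650 + 0.2·(-1.205409) = 0.920568
x=1.800000, y=0.920568:
  k1 = f(1.800000, 0.920568) = -1.209115
  k2 = f(1.900000, 0.799657) = -1.210234
  y ← 0.920568 + 0.2·(-1.210234) = 0.678521
y(2) ≈ 0.6785

0.6785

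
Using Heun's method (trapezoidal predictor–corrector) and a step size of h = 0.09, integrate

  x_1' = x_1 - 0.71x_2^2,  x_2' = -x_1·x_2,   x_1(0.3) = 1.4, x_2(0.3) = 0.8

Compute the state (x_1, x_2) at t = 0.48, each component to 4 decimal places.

1.6052, 0.6119

Heun on (x_1,x_2): k1 = f(t_n, state_n); k2 = f(t_n + h, state_n + h·k1); state_{n+1} = state_n + (h/2)·(k1 + k2).
0.300000: (1.400000, 0.800000)
  k1 = (0.945600, -1.120000)
  predictor → (1.485104, 0.699200)
  k2 = (1.137999, -1.038385)
  → (1.493762, 0.702873)
0.390000: (1.493762, 0.702873)
  k1 = (1.143001, -1.049924)
  predictor → (1.596632, 0.608379)
  k2 = (1.333843, -0.971358)
  → (1.605220, 0.611915)
(x_1(0.48), x_2(0.48)) ≈ (1.6052, 0.6119)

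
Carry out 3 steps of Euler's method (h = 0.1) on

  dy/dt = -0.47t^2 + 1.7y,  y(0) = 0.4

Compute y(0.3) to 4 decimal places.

Euler: y_{n+1} = y_n + h·f(t_n, y_n).
t=0.000000, y=0.400000: f=0.680000 → y ← 0.400000 + 0.1·0.680000 = 0.468000
t=0.100000, y=0.468000: f=0.790900 → y ← 0.468000 + 0.1·0.790900 = 0.547090
t=0.200000, y=0.547090: f=0.911253 → y ← 0.547090 + 0.1·0.911253 = 0.638215
y(0.3) ≈ 0.6382

0.6382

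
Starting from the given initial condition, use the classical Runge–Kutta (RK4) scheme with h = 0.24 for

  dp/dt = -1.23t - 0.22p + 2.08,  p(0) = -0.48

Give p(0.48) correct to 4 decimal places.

0.3788

RK4: k1 = f(t_n, p_n); k2 = f(t_n + h/2, p_n + (h/2)·k1); k3 = f(t_n + h/2, p_n + (h/2)·k2); k4 = f(t_n + h, p_n + h·k3); p_{n+1} = p_n + (h/6)·(k1 + 2k2 + 2k3 + k4).
t=0.000000, p=-0.480000:
  k1 = f(0.000000, -0.480000) = 2.185600
  k2 = f(0.120000, -0.217728) = 1.980300
  k3 = f(0.120000, -0.242364) = 1.985720
  k4 = f(0.240000, -0.003427) = 1.785554
  p ← -0.480000 + (0.24/6)·(k1 + 2k2 + 2k3 + k4) = -0.003872
t=0.240000, p=-0.003872:
  k1 = f(0.240000, -0.003872) = 1.785652
  k2 = f(0.360000, 0.210406) = 1.590911
  k3 = f(0.360000, 0.187037) = 1.596052
  k4 = f(0.480000, 0.379180) = 1.406180
  p ← -0.003872 + (0.24/6)·(k1 + 2k2 + 2k3 + k4) = 0.378758
p(0.48) ≈ 0.3788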